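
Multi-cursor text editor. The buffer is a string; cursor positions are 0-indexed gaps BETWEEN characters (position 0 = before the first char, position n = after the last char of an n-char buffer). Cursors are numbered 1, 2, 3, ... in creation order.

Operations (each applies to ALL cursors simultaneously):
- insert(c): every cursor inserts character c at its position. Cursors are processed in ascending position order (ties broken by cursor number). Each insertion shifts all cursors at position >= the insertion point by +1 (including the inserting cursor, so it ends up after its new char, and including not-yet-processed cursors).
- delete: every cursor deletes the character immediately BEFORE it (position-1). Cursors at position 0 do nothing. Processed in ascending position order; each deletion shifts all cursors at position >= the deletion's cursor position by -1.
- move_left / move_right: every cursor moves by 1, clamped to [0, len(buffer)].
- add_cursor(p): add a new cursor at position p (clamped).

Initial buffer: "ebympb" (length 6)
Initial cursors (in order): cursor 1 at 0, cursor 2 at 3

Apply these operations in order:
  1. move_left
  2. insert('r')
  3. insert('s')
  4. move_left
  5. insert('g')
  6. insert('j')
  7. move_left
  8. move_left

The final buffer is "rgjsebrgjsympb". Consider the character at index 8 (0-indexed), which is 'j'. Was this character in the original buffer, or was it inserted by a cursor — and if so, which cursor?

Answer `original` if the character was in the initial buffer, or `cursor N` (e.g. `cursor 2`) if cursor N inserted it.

After op 1 (move_left): buffer="ebympb" (len 6), cursors c1@0 c2@2, authorship ......
After op 2 (insert('r')): buffer="rebrympb" (len 8), cursors c1@1 c2@4, authorship 1..2....
After op 3 (insert('s')): buffer="rsebrsympb" (len 10), cursors c1@2 c2@6, authorship 11..22....
After op 4 (move_left): buffer="rsebrsympb" (len 10), cursors c1@1 c2@5, authorship 11..22....
After op 5 (insert('g')): buffer="rgsebrgsympb" (len 12), cursors c1@2 c2@7, authorship 111..222....
After op 6 (insert('j')): buffer="rgjsebrgjsympb" (len 14), cursors c1@3 c2@9, authorship 1111..2222....
After op 7 (move_left): buffer="rgjsebrgjsympb" (len 14), cursors c1@2 c2@8, authorship 1111..2222....
After op 8 (move_left): buffer="rgjsebrgjsympb" (len 14), cursors c1@1 c2@7, authorship 1111..2222....
Authorship (.=original, N=cursor N): 1 1 1 1 . . 2 2 2 2 . . . .
Index 8: author = 2

Answer: cursor 2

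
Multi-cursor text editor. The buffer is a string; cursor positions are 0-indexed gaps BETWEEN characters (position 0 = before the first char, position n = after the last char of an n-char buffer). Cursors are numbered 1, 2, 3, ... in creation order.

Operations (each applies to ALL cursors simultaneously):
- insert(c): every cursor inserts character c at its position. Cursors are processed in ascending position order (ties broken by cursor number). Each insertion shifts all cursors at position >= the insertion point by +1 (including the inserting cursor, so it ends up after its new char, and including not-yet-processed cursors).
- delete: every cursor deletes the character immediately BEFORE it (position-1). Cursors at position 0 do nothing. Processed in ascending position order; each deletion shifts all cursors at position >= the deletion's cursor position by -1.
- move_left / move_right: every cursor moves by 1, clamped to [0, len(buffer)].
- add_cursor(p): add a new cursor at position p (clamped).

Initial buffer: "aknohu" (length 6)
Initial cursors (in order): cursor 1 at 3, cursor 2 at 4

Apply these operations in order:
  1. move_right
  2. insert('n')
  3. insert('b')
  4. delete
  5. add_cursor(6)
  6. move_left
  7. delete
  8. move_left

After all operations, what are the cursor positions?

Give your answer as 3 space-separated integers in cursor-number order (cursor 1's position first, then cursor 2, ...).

Answer: 2 2 2

Derivation:
After op 1 (move_right): buffer="aknohu" (len 6), cursors c1@4 c2@5, authorship ......
After op 2 (insert('n')): buffer="aknonhnu" (len 8), cursors c1@5 c2@7, authorship ....1.2.
After op 3 (insert('b')): buffer="aknonbhnbu" (len 10), cursors c1@6 c2@9, authorship ....11.22.
After op 4 (delete): buffer="aknonhnu" (len 8), cursors c1@5 c2@7, authorship ....1.2.
After op 5 (add_cursor(6)): buffer="aknonhnu" (len 8), cursors c1@5 c3@6 c2@7, authorship ....1.2.
After op 6 (move_left): buffer="aknonhnu" (len 8), cursors c1@4 c3@5 c2@6, authorship ....1.2.
After op 7 (delete): buffer="aknnu" (len 5), cursors c1@3 c2@3 c3@3, authorship ...2.
After op 8 (move_left): buffer="aknnu" (len 5), cursors c1@2 c2@2 c3@2, authorship ...2.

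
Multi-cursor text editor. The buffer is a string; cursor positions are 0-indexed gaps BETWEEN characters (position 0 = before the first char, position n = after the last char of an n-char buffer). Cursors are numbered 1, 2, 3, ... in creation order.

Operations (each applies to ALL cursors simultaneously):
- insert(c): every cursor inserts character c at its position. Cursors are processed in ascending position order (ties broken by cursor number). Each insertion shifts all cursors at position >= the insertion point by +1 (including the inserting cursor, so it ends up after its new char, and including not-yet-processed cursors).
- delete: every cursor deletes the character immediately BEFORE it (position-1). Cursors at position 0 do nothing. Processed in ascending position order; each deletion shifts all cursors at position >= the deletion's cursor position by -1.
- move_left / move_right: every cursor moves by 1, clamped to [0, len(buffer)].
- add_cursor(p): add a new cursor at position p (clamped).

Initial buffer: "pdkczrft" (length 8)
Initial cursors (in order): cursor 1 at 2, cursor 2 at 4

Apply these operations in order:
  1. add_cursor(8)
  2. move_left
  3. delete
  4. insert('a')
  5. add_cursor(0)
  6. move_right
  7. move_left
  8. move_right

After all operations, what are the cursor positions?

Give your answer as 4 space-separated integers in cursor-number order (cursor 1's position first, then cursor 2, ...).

After op 1 (add_cursor(8)): buffer="pdkczrft" (len 8), cursors c1@2 c2@4 c3@8, authorship ........
After op 2 (move_left): buffer="pdkczrft" (len 8), cursors c1@1 c2@3 c3@7, authorship ........
After op 3 (delete): buffer="dczrt" (len 5), cursors c1@0 c2@1 c3@4, authorship .....
After op 4 (insert('a')): buffer="adaczrat" (len 8), cursors c1@1 c2@3 c3@7, authorship 1.2...3.
After op 5 (add_cursor(0)): buffer="adaczrat" (len 8), cursors c4@0 c1@1 c2@3 c3@7, authorship 1.2...3.
After op 6 (move_right): buffer="adaczrat" (len 8), cursors c4@1 c1@2 c2@4 c3@8, authorship 1.2...3.
After op 7 (move_left): buffer="adaczrat" (len 8), cursors c4@0 c1@1 c2@3 c3@7, authorship 1.2...3.
After op 8 (move_right): buffer="adaczrat" (len 8), cursors c4@1 c1@2 c2@4 c3@8, authorship 1.2...3.

Answer: 2 4 8 1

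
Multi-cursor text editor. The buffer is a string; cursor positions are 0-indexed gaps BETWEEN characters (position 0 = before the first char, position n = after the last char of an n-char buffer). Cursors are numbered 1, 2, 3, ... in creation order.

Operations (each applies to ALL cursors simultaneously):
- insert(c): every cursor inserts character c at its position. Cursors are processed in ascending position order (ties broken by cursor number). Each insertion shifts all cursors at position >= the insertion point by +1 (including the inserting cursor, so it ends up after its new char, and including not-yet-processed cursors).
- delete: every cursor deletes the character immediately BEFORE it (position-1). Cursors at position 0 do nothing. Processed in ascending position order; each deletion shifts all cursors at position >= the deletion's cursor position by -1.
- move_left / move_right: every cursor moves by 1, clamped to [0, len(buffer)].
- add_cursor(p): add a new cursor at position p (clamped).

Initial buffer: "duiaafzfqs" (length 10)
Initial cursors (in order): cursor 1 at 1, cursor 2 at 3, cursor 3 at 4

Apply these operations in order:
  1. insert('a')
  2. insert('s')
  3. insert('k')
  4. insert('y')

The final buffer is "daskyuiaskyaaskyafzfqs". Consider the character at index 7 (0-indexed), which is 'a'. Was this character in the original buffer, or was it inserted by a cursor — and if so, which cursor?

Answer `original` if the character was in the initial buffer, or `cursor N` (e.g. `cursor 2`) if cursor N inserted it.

Answer: cursor 2

Derivation:
After op 1 (insert('a')): buffer="dauiaaaafzfqs" (len 13), cursors c1@2 c2@5 c3@7, authorship .1..2.3......
After op 2 (insert('s')): buffer="dasuiasaasafzfqs" (len 16), cursors c1@3 c2@7 c3@10, authorship .11..22.33......
After op 3 (insert('k')): buffer="daskuiaskaaskafzfqs" (len 19), cursors c1@4 c2@9 c3@13, authorship .111..222.333......
After op 4 (insert('y')): buffer="daskyuiaskyaaskyafzfqs" (len 22), cursors c1@5 c2@11 c3@16, authorship .1111..2222.3333......
Authorship (.=original, N=cursor N): . 1 1 1 1 . . 2 2 2 2 . 3 3 3 3 . . . . . .
Index 7: author = 2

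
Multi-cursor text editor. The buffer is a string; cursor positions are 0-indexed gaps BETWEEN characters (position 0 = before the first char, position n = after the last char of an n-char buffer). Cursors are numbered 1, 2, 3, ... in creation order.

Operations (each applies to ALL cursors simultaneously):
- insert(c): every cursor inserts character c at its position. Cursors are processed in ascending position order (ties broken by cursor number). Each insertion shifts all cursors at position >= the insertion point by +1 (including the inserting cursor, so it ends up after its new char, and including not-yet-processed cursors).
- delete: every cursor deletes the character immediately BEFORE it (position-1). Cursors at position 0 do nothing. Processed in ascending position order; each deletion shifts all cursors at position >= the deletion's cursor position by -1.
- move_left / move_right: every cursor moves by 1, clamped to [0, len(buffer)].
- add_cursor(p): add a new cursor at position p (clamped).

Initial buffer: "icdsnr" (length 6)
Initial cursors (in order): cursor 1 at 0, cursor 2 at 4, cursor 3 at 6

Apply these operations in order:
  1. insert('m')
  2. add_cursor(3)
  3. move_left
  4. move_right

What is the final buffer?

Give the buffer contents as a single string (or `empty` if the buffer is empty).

After op 1 (insert('m')): buffer="micdsmnrm" (len 9), cursors c1@1 c2@6 c3@9, authorship 1....2..3
After op 2 (add_cursor(3)): buffer="micdsmnrm" (len 9), cursors c1@1 c4@3 c2@6 c3@9, authorship 1....2..3
After op 3 (move_left): buffer="micdsmnrm" (len 9), cursors c1@0 c4@2 c2@5 c3@8, authorship 1....2..3
After op 4 (move_right): buffer="micdsmnrm" (len 9), cursors c1@1 c4@3 c2@6 c3@9, authorship 1....2..3

Answer: micdsmnrm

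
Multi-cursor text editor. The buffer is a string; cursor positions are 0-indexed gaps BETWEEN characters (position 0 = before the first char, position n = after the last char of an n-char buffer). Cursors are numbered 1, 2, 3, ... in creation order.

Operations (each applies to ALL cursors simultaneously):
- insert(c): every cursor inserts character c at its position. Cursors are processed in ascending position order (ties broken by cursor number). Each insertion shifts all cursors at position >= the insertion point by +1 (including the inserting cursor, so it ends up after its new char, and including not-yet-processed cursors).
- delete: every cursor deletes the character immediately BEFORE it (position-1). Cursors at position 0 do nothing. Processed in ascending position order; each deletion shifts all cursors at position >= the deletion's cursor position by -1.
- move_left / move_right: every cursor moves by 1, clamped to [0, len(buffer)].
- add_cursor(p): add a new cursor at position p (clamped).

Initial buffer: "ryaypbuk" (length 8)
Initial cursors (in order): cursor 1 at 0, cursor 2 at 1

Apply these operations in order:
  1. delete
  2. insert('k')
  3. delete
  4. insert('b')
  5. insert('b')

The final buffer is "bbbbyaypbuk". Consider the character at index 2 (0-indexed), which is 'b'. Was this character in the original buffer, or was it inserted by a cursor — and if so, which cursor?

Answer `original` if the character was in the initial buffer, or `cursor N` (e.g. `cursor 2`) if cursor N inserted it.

Answer: cursor 1

Derivation:
After op 1 (delete): buffer="yaypbuk" (len 7), cursors c1@0 c2@0, authorship .......
After op 2 (insert('k')): buffer="kkyaypbuk" (len 9), cursors c1@2 c2@2, authorship 12.......
After op 3 (delete): buffer="yaypbuk" (len 7), cursors c1@0 c2@0, authorship .......
After op 4 (insert('b')): buffer="bbyaypbuk" (len 9), cursors c1@2 c2@2, authorship 12.......
After op 5 (insert('b')): buffer="bbbbyaypbuk" (len 11), cursors c1@4 c2@4, authorship 1212.......
Authorship (.=original, N=cursor N): 1 2 1 2 . . . . . . .
Index 2: author = 1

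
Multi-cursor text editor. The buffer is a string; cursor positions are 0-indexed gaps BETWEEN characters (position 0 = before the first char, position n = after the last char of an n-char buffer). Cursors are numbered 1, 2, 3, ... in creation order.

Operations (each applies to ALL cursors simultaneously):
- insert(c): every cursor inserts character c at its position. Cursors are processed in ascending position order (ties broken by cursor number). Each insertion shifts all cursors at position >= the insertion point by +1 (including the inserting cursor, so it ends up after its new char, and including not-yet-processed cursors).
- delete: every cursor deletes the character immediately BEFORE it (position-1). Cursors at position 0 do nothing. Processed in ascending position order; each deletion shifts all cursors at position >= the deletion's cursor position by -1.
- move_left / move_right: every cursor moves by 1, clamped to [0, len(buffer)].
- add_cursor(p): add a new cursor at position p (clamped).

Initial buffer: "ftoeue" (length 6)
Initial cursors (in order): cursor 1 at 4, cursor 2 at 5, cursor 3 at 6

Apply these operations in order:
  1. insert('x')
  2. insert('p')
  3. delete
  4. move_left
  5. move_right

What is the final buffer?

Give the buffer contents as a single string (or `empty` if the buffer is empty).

Answer: ftoexuxex

Derivation:
After op 1 (insert('x')): buffer="ftoexuxex" (len 9), cursors c1@5 c2@7 c3@9, authorship ....1.2.3
After op 2 (insert('p')): buffer="ftoexpuxpexp" (len 12), cursors c1@6 c2@9 c3@12, authorship ....11.22.33
After op 3 (delete): buffer="ftoexuxex" (len 9), cursors c1@5 c2@7 c3@9, authorship ....1.2.3
After op 4 (move_left): buffer="ftoexuxex" (len 9), cursors c1@4 c2@6 c3@8, authorship ....1.2.3
After op 5 (move_right): buffer="ftoexuxex" (len 9), cursors c1@5 c2@7 c3@9, authorship ....1.2.3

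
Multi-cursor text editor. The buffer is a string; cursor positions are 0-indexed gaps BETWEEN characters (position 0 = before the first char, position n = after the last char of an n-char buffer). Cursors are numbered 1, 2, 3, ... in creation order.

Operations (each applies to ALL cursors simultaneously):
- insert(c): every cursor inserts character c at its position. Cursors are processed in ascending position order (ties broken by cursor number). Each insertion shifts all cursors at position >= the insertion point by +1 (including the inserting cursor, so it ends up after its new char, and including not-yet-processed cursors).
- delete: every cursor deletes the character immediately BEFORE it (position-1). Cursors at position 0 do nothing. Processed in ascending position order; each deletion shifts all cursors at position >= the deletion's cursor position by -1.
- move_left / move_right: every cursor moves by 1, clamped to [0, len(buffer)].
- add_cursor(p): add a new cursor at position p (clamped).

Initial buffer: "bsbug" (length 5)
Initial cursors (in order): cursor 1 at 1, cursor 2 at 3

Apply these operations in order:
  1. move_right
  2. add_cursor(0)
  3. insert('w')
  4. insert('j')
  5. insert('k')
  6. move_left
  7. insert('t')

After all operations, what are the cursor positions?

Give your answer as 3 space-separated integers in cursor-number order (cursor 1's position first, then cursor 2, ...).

Answer: 9 15 3

Derivation:
After op 1 (move_right): buffer="bsbug" (len 5), cursors c1@2 c2@4, authorship .....
After op 2 (add_cursor(0)): buffer="bsbug" (len 5), cursors c3@0 c1@2 c2@4, authorship .....
After op 3 (insert('w')): buffer="wbswbuwg" (len 8), cursors c3@1 c1@4 c2@7, authorship 3..1..2.
After op 4 (insert('j')): buffer="wjbswjbuwjg" (len 11), cursors c3@2 c1@6 c2@10, authorship 33..11..22.
After op 5 (insert('k')): buffer="wjkbswjkbuwjkg" (len 14), cursors c3@3 c1@8 c2@13, authorship 333..111..222.
After op 6 (move_left): buffer="wjkbswjkbuwjkg" (len 14), cursors c3@2 c1@7 c2@12, authorship 333..111..222.
After op 7 (insert('t')): buffer="wjtkbswjtkbuwjtkg" (len 17), cursors c3@3 c1@9 c2@15, authorship 3333..1111..2222.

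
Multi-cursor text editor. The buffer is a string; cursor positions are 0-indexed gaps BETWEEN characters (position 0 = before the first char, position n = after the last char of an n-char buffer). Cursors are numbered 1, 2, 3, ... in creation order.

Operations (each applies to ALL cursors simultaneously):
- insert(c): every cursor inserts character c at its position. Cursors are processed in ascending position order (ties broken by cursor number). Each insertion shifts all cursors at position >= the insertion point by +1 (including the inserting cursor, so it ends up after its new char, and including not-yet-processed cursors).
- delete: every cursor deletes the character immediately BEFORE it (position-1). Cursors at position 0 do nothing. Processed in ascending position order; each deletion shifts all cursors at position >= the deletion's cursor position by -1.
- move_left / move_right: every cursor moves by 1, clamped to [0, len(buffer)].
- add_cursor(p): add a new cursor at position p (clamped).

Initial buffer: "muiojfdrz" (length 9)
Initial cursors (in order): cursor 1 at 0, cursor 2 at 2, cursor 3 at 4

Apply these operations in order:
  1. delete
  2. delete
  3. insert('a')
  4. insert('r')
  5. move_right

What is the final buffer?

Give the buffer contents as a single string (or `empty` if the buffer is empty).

After op 1 (delete): buffer="mijfdrz" (len 7), cursors c1@0 c2@1 c3@2, authorship .......
After op 2 (delete): buffer="jfdrz" (len 5), cursors c1@0 c2@0 c3@0, authorship .....
After op 3 (insert('a')): buffer="aaajfdrz" (len 8), cursors c1@3 c2@3 c3@3, authorship 123.....
After op 4 (insert('r')): buffer="aaarrrjfdrz" (len 11), cursors c1@6 c2@6 c3@6, authorship 123123.....
After op 5 (move_right): buffer="aaarrrjfdrz" (len 11), cursors c1@7 c2@7 c3@7, authorship 123123.....

Answer: aaarrrjfdrz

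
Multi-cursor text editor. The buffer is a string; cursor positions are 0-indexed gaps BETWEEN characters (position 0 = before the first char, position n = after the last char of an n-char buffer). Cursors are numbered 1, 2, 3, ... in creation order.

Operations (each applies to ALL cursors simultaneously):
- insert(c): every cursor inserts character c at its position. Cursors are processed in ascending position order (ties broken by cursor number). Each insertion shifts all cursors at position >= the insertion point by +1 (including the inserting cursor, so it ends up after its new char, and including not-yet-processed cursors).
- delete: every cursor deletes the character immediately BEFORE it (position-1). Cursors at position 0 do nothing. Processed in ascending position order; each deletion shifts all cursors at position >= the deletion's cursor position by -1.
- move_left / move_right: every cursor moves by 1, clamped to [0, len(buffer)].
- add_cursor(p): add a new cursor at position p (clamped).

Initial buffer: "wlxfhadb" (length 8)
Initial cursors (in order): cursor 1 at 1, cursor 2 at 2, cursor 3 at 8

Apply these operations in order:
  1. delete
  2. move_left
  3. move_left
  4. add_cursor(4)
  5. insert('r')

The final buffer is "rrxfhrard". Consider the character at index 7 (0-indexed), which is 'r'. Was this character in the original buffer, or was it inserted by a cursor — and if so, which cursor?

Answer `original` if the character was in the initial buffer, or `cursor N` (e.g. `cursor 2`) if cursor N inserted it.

After op 1 (delete): buffer="xfhad" (len 5), cursors c1@0 c2@0 c3@5, authorship .....
After op 2 (move_left): buffer="xfhad" (len 5), cursors c1@0 c2@0 c3@4, authorship .....
After op 3 (move_left): buffer="xfhad" (len 5), cursors c1@0 c2@0 c3@3, authorship .....
After op 4 (add_cursor(4)): buffer="xfhad" (len 5), cursors c1@0 c2@0 c3@3 c4@4, authorship .....
After op 5 (insert('r')): buffer="rrxfhrard" (len 9), cursors c1@2 c2@2 c3@6 c4@8, authorship 12...3.4.
Authorship (.=original, N=cursor N): 1 2 . . . 3 . 4 .
Index 7: author = 4

Answer: cursor 4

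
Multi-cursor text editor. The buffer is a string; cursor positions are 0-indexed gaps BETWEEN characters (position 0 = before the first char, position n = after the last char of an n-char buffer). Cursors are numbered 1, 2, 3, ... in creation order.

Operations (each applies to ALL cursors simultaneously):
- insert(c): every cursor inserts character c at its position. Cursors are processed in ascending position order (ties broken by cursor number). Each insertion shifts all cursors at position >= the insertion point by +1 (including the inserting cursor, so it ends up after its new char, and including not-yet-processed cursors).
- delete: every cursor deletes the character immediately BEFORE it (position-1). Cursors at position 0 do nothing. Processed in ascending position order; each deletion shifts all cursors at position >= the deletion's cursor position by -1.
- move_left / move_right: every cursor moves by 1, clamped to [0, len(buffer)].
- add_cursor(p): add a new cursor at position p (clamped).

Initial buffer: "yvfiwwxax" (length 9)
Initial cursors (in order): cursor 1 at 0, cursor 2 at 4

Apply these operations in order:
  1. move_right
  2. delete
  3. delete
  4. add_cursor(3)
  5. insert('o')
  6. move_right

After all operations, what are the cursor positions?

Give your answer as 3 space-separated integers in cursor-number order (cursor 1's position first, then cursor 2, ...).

Answer: 2 5 7

Derivation:
After op 1 (move_right): buffer="yvfiwwxax" (len 9), cursors c1@1 c2@5, authorship .........
After op 2 (delete): buffer="vfiwxax" (len 7), cursors c1@0 c2@3, authorship .......
After op 3 (delete): buffer="vfwxax" (len 6), cursors c1@0 c2@2, authorship ......
After op 4 (add_cursor(3)): buffer="vfwxax" (len 6), cursors c1@0 c2@2 c3@3, authorship ......
After op 5 (insert('o')): buffer="ovfowoxax" (len 9), cursors c1@1 c2@4 c3@6, authorship 1..2.3...
After op 6 (move_right): buffer="ovfowoxax" (len 9), cursors c1@2 c2@5 c3@7, authorship 1..2.3...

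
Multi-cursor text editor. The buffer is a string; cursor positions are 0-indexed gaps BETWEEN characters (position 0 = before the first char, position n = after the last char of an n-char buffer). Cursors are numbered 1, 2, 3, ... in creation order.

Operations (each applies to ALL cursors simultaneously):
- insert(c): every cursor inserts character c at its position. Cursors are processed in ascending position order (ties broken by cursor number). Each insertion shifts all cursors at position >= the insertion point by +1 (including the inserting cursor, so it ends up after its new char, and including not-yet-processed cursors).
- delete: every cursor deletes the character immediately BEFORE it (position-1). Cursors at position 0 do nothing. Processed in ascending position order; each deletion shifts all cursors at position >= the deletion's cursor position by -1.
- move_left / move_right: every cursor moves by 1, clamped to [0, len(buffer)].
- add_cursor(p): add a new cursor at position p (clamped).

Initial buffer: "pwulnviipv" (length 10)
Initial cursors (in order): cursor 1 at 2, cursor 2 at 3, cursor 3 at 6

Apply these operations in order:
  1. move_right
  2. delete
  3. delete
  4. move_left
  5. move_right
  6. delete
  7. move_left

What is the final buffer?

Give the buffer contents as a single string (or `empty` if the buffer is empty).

After op 1 (move_right): buffer="pwulnviipv" (len 10), cursors c1@3 c2@4 c3@7, authorship ..........
After op 2 (delete): buffer="pwnvipv" (len 7), cursors c1@2 c2@2 c3@4, authorship .......
After op 3 (delete): buffer="nipv" (len 4), cursors c1@0 c2@0 c3@1, authorship ....
After op 4 (move_left): buffer="nipv" (len 4), cursors c1@0 c2@0 c3@0, authorship ....
After op 5 (move_right): buffer="nipv" (len 4), cursors c1@1 c2@1 c3@1, authorship ....
After op 6 (delete): buffer="ipv" (len 3), cursors c1@0 c2@0 c3@0, authorship ...
After op 7 (move_left): buffer="ipv" (len 3), cursors c1@0 c2@0 c3@0, authorship ...

Answer: ipv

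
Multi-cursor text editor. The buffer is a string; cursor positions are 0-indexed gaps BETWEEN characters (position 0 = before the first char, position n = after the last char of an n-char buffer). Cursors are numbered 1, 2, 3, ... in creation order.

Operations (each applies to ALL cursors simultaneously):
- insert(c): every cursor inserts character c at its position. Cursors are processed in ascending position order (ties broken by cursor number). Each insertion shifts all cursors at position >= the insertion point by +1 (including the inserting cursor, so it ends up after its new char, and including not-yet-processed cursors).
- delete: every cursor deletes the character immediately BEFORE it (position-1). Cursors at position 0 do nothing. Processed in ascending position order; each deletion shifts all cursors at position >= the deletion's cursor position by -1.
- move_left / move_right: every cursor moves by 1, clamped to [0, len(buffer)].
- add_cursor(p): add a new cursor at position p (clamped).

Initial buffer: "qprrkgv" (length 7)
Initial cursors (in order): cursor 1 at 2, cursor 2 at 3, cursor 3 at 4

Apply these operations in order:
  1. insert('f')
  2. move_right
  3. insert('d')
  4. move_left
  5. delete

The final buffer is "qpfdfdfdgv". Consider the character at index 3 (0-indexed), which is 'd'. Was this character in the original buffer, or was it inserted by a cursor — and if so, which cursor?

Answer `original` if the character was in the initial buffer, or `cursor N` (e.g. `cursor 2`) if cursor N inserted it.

Answer: cursor 1

Derivation:
After op 1 (insert('f')): buffer="qpfrfrfkgv" (len 10), cursors c1@3 c2@5 c3@7, authorship ..1.2.3...
After op 2 (move_right): buffer="qpfrfrfkgv" (len 10), cursors c1@4 c2@6 c3@8, authorship ..1.2.3...
After op 3 (insert('d')): buffer="qpfrdfrdfkdgv" (len 13), cursors c1@5 c2@8 c3@11, authorship ..1.12.23.3..
After op 4 (move_left): buffer="qpfrdfrdfkdgv" (len 13), cursors c1@4 c2@7 c3@10, authorship ..1.12.23.3..
After op 5 (delete): buffer="qpfdfdfdgv" (len 10), cursors c1@3 c2@5 c3@7, authorship ..112233..
Authorship (.=original, N=cursor N): . . 1 1 2 2 3 3 . .
Index 3: author = 1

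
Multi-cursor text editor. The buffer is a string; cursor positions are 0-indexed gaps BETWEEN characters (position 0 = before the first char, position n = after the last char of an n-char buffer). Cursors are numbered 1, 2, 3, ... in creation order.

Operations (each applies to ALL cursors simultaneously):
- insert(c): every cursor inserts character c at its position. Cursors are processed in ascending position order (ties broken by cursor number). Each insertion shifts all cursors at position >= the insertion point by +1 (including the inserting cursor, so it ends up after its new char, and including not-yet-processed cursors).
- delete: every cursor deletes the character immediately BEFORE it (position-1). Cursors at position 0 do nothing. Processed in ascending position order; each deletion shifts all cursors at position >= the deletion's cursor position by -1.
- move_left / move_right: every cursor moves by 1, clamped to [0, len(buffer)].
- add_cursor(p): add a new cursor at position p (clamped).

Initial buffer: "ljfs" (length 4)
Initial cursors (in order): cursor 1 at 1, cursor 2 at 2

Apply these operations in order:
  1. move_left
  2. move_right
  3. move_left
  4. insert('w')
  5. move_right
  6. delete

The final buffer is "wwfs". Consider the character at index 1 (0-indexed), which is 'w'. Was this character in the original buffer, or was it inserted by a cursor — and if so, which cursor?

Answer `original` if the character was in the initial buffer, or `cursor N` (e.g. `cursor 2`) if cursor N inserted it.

Answer: cursor 2

Derivation:
After op 1 (move_left): buffer="ljfs" (len 4), cursors c1@0 c2@1, authorship ....
After op 2 (move_right): buffer="ljfs" (len 4), cursors c1@1 c2@2, authorship ....
After op 3 (move_left): buffer="ljfs" (len 4), cursors c1@0 c2@1, authorship ....
After op 4 (insert('w')): buffer="wlwjfs" (len 6), cursors c1@1 c2@3, authorship 1.2...
After op 5 (move_right): buffer="wlwjfs" (len 6), cursors c1@2 c2@4, authorship 1.2...
After op 6 (delete): buffer="wwfs" (len 4), cursors c1@1 c2@2, authorship 12..
Authorship (.=original, N=cursor N): 1 2 . .
Index 1: author = 2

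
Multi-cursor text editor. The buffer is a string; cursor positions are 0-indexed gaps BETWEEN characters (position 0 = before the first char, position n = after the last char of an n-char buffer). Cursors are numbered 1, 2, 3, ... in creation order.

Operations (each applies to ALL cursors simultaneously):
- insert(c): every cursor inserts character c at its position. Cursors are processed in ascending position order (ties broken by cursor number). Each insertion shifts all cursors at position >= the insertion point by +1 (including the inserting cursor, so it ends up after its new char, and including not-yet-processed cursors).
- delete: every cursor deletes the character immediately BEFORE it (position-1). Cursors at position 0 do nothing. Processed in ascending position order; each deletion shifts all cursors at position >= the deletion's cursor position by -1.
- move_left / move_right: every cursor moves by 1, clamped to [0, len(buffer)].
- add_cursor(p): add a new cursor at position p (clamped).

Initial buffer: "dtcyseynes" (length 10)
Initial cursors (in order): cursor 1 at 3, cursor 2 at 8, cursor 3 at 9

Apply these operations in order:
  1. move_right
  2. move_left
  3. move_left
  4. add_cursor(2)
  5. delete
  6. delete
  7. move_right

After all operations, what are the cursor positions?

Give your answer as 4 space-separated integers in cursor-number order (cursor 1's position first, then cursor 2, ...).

After op 1 (move_right): buffer="dtcyseynes" (len 10), cursors c1@4 c2@9 c3@10, authorship ..........
After op 2 (move_left): buffer="dtcyseynes" (len 10), cursors c1@3 c2@8 c3@9, authorship ..........
After op 3 (move_left): buffer="dtcyseynes" (len 10), cursors c1@2 c2@7 c3@8, authorship ..........
After op 4 (add_cursor(2)): buffer="dtcyseynes" (len 10), cursors c1@2 c4@2 c2@7 c3@8, authorship ..........
After op 5 (delete): buffer="cysees" (len 6), cursors c1@0 c4@0 c2@4 c3@4, authorship ......
After op 6 (delete): buffer="cyes" (len 4), cursors c1@0 c4@0 c2@2 c3@2, authorship ....
After op 7 (move_right): buffer="cyes" (len 4), cursors c1@1 c4@1 c2@3 c3@3, authorship ....

Answer: 1 3 3 1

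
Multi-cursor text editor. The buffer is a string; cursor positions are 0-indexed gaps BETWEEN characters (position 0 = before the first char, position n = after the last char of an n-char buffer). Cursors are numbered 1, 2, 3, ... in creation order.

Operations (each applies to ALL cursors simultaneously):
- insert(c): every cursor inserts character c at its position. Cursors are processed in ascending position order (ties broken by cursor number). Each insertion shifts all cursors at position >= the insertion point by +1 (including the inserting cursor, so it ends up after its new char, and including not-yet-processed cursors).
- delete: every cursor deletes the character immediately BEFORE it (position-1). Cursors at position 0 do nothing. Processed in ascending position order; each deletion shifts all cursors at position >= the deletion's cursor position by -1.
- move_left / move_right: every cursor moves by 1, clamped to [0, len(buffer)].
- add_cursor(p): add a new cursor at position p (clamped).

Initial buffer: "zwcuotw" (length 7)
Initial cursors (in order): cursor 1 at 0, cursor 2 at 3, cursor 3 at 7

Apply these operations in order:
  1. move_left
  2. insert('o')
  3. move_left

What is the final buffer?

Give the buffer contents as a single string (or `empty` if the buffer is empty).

After op 1 (move_left): buffer="zwcuotw" (len 7), cursors c1@0 c2@2 c3@6, authorship .......
After op 2 (insert('o')): buffer="ozwocuotow" (len 10), cursors c1@1 c2@4 c3@9, authorship 1..2....3.
After op 3 (move_left): buffer="ozwocuotow" (len 10), cursors c1@0 c2@3 c3@8, authorship 1..2....3.

Answer: ozwocuotow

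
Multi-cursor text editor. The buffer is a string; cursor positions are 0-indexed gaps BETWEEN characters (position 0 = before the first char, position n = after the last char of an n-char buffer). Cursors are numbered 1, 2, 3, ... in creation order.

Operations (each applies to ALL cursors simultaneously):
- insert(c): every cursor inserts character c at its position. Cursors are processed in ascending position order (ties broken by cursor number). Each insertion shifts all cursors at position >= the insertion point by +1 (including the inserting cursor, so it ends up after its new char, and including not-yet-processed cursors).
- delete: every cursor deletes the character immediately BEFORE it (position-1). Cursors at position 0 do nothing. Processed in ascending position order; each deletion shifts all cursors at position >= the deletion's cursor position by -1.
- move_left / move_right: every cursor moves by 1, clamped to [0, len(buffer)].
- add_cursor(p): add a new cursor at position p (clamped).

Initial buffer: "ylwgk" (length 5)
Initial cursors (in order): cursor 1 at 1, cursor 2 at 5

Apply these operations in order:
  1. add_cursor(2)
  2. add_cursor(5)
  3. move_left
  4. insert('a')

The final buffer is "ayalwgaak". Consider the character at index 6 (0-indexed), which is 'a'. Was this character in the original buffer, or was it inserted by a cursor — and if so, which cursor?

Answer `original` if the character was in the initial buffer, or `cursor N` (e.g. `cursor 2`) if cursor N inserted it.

After op 1 (add_cursor(2)): buffer="ylwgk" (len 5), cursors c1@1 c3@2 c2@5, authorship .....
After op 2 (add_cursor(5)): buffer="ylwgk" (len 5), cursors c1@1 c3@2 c2@5 c4@5, authorship .....
After op 3 (move_left): buffer="ylwgk" (len 5), cursors c1@0 c3@1 c2@4 c4@4, authorship .....
After op 4 (insert('a')): buffer="ayalwgaak" (len 9), cursors c1@1 c3@3 c2@8 c4@8, authorship 1.3...24.
Authorship (.=original, N=cursor N): 1 . 3 . . . 2 4 .
Index 6: author = 2

Answer: cursor 2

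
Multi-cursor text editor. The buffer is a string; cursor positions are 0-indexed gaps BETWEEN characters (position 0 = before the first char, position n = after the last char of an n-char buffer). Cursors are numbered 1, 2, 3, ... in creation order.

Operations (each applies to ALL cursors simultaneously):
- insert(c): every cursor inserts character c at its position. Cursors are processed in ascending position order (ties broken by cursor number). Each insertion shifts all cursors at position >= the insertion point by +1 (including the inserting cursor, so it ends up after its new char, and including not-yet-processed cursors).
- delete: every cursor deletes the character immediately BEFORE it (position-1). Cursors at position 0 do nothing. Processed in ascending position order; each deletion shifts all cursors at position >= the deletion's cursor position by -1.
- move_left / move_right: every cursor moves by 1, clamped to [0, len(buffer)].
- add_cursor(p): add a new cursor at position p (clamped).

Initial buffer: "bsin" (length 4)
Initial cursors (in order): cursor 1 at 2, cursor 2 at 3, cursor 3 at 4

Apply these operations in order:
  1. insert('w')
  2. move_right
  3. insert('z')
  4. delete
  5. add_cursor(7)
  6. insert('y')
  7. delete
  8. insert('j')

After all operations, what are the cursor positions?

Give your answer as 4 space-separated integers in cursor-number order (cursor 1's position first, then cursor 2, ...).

After op 1 (insert('w')): buffer="bswiwnw" (len 7), cursors c1@3 c2@5 c3@7, authorship ..1.2.3
After op 2 (move_right): buffer="bswiwnw" (len 7), cursors c1@4 c2@6 c3@7, authorship ..1.2.3
After op 3 (insert('z')): buffer="bswizwnzwz" (len 10), cursors c1@5 c2@8 c3@10, authorship ..1.12.233
After op 4 (delete): buffer="bswiwnw" (len 7), cursors c1@4 c2@6 c3@7, authorship ..1.2.3
After op 5 (add_cursor(7)): buffer="bswiwnw" (len 7), cursors c1@4 c2@6 c3@7 c4@7, authorship ..1.2.3
After op 6 (insert('y')): buffer="bswiywnywyy" (len 11), cursors c1@5 c2@8 c3@11 c4@11, authorship ..1.12.2334
After op 7 (delete): buffer="bswiwnw" (len 7), cursors c1@4 c2@6 c3@7 c4@7, authorship ..1.2.3
After op 8 (insert('j')): buffer="bswijwnjwjj" (len 11), cursors c1@5 c2@8 c3@11 c4@11, authorship ..1.12.2334

Answer: 5 8 11 11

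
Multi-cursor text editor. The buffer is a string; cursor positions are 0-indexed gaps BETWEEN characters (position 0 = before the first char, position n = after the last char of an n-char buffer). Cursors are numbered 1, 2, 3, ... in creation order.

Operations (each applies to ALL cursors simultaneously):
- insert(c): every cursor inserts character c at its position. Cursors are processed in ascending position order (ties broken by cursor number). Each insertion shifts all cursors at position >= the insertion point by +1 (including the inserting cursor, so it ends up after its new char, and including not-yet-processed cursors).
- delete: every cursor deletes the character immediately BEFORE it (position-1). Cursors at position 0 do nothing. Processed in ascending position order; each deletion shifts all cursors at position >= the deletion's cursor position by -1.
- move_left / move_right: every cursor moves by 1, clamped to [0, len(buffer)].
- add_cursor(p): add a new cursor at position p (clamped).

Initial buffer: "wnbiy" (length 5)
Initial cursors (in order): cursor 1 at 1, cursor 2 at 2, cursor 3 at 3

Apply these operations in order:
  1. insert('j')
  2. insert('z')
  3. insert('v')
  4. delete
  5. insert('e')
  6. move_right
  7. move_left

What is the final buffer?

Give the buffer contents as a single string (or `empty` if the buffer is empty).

Answer: wjzenjzebjzeiy

Derivation:
After op 1 (insert('j')): buffer="wjnjbjiy" (len 8), cursors c1@2 c2@4 c3@6, authorship .1.2.3..
After op 2 (insert('z')): buffer="wjznjzbjziy" (len 11), cursors c1@3 c2@6 c3@9, authorship .11.22.33..
After op 3 (insert('v')): buffer="wjzvnjzvbjzviy" (len 14), cursors c1@4 c2@8 c3@12, authorship .111.222.333..
After op 4 (delete): buffer="wjznjzbjziy" (len 11), cursors c1@3 c2@6 c3@9, authorship .11.22.33..
After op 5 (insert('e')): buffer="wjzenjzebjzeiy" (len 14), cursors c1@4 c2@8 c3@12, authorship .111.222.333..
After op 6 (move_right): buffer="wjzenjzebjzeiy" (len 14), cursors c1@5 c2@9 c3@13, authorship .111.222.333..
After op 7 (move_left): buffer="wjzenjzebjzeiy" (len 14), cursors c1@4 c2@8 c3@12, authorship .111.222.333..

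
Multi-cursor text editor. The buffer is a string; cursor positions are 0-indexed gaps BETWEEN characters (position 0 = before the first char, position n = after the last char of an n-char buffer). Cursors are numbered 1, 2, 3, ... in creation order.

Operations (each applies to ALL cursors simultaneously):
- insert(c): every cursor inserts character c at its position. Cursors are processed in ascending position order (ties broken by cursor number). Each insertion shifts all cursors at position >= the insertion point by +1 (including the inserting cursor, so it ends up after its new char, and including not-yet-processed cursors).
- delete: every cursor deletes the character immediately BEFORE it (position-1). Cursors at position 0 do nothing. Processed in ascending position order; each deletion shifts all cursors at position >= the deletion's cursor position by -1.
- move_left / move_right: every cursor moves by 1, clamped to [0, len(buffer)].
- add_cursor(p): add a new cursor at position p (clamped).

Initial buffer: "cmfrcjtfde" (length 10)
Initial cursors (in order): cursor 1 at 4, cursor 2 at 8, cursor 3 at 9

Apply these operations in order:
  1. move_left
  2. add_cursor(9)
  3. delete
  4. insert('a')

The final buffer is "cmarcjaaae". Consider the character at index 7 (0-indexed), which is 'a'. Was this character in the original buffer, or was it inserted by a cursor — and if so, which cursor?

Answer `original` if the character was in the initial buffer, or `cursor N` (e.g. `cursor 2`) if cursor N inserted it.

Answer: cursor 3

Derivation:
After op 1 (move_left): buffer="cmfrcjtfde" (len 10), cursors c1@3 c2@7 c3@8, authorship ..........
After op 2 (add_cursor(9)): buffer="cmfrcjtfde" (len 10), cursors c1@3 c2@7 c3@8 c4@9, authorship ..........
After op 3 (delete): buffer="cmrcje" (len 6), cursors c1@2 c2@5 c3@5 c4@5, authorship ......
After op 4 (insert('a')): buffer="cmarcjaaae" (len 10), cursors c1@3 c2@9 c3@9 c4@9, authorship ..1...234.
Authorship (.=original, N=cursor N): . . 1 . . . 2 3 4 .
Index 7: author = 3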